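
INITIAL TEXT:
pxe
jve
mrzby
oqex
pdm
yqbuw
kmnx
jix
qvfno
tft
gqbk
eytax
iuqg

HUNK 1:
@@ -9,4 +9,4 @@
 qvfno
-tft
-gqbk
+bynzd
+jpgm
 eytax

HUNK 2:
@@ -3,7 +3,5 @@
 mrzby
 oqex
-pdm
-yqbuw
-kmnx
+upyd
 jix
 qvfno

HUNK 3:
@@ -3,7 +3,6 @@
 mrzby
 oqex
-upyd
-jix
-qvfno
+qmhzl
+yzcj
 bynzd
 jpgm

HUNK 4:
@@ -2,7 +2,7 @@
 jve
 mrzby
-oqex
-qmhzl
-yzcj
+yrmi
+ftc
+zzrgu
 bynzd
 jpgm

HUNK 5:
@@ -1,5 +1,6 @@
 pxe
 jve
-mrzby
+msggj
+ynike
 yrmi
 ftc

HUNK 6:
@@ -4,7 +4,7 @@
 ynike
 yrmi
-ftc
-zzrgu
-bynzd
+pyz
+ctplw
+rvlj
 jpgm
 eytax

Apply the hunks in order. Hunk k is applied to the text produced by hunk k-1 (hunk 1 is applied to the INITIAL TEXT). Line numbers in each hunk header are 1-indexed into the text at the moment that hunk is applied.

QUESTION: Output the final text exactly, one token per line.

Hunk 1: at line 9 remove [tft,gqbk] add [bynzd,jpgm] -> 13 lines: pxe jve mrzby oqex pdm yqbuw kmnx jix qvfno bynzd jpgm eytax iuqg
Hunk 2: at line 3 remove [pdm,yqbuw,kmnx] add [upyd] -> 11 lines: pxe jve mrzby oqex upyd jix qvfno bynzd jpgm eytax iuqg
Hunk 3: at line 3 remove [upyd,jix,qvfno] add [qmhzl,yzcj] -> 10 lines: pxe jve mrzby oqex qmhzl yzcj bynzd jpgm eytax iuqg
Hunk 4: at line 2 remove [oqex,qmhzl,yzcj] add [yrmi,ftc,zzrgu] -> 10 lines: pxe jve mrzby yrmi ftc zzrgu bynzd jpgm eytax iuqg
Hunk 5: at line 1 remove [mrzby] add [msggj,ynike] -> 11 lines: pxe jve msggj ynike yrmi ftc zzrgu bynzd jpgm eytax iuqg
Hunk 6: at line 4 remove [ftc,zzrgu,bynzd] add [pyz,ctplw,rvlj] -> 11 lines: pxe jve msggj ynike yrmi pyz ctplw rvlj jpgm eytax iuqg

Answer: pxe
jve
msggj
ynike
yrmi
pyz
ctplw
rvlj
jpgm
eytax
iuqg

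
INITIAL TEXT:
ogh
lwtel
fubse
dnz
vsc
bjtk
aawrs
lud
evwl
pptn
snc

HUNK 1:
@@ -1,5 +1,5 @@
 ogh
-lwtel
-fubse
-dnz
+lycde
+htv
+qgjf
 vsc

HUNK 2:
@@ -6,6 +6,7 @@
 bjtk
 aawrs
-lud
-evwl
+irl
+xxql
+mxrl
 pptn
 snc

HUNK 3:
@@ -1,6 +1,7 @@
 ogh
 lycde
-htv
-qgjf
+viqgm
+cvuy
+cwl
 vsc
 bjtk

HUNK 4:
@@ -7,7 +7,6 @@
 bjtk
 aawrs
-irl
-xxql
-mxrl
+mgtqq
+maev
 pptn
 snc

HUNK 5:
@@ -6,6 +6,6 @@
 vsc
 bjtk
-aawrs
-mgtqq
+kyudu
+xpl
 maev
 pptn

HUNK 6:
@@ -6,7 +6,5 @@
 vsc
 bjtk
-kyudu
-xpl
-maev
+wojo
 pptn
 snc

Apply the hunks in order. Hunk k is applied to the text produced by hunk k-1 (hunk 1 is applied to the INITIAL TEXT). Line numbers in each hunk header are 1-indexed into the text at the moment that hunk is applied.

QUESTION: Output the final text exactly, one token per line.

Hunk 1: at line 1 remove [lwtel,fubse,dnz] add [lycde,htv,qgjf] -> 11 lines: ogh lycde htv qgjf vsc bjtk aawrs lud evwl pptn snc
Hunk 2: at line 6 remove [lud,evwl] add [irl,xxql,mxrl] -> 12 lines: ogh lycde htv qgjf vsc bjtk aawrs irl xxql mxrl pptn snc
Hunk 3: at line 1 remove [htv,qgjf] add [viqgm,cvuy,cwl] -> 13 lines: ogh lycde viqgm cvuy cwl vsc bjtk aawrs irl xxql mxrl pptn snc
Hunk 4: at line 7 remove [irl,xxql,mxrl] add [mgtqq,maev] -> 12 lines: ogh lycde viqgm cvuy cwl vsc bjtk aawrs mgtqq maev pptn snc
Hunk 5: at line 6 remove [aawrs,mgtqq] add [kyudu,xpl] -> 12 lines: ogh lycde viqgm cvuy cwl vsc bjtk kyudu xpl maev pptn snc
Hunk 6: at line 6 remove [kyudu,xpl,maev] add [wojo] -> 10 lines: ogh lycde viqgm cvuy cwl vsc bjtk wojo pptn snc

Answer: ogh
lycde
viqgm
cvuy
cwl
vsc
bjtk
wojo
pptn
snc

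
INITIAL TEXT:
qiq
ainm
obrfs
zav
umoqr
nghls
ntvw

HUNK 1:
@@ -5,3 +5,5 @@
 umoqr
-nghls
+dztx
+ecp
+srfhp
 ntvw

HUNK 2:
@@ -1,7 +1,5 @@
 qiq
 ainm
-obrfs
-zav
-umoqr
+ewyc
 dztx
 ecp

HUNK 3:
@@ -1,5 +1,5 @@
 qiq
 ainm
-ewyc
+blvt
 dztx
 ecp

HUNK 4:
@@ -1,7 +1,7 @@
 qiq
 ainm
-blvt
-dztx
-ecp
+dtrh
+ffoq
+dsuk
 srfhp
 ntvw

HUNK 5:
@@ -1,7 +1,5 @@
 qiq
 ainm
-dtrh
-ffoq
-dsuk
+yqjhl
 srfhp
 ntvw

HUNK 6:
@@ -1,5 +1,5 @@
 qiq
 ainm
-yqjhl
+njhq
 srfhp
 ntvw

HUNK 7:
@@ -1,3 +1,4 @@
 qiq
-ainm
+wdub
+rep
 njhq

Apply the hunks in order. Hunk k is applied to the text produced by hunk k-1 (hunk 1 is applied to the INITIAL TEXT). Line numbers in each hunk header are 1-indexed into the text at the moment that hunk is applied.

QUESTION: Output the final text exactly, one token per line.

Hunk 1: at line 5 remove [nghls] add [dztx,ecp,srfhp] -> 9 lines: qiq ainm obrfs zav umoqr dztx ecp srfhp ntvw
Hunk 2: at line 1 remove [obrfs,zav,umoqr] add [ewyc] -> 7 lines: qiq ainm ewyc dztx ecp srfhp ntvw
Hunk 3: at line 1 remove [ewyc] add [blvt] -> 7 lines: qiq ainm blvt dztx ecp srfhp ntvw
Hunk 4: at line 1 remove [blvt,dztx,ecp] add [dtrh,ffoq,dsuk] -> 7 lines: qiq ainm dtrh ffoq dsuk srfhp ntvw
Hunk 5: at line 1 remove [dtrh,ffoq,dsuk] add [yqjhl] -> 5 lines: qiq ainm yqjhl srfhp ntvw
Hunk 6: at line 1 remove [yqjhl] add [njhq] -> 5 lines: qiq ainm njhq srfhp ntvw
Hunk 7: at line 1 remove [ainm] add [wdub,rep] -> 6 lines: qiq wdub rep njhq srfhp ntvw

Answer: qiq
wdub
rep
njhq
srfhp
ntvw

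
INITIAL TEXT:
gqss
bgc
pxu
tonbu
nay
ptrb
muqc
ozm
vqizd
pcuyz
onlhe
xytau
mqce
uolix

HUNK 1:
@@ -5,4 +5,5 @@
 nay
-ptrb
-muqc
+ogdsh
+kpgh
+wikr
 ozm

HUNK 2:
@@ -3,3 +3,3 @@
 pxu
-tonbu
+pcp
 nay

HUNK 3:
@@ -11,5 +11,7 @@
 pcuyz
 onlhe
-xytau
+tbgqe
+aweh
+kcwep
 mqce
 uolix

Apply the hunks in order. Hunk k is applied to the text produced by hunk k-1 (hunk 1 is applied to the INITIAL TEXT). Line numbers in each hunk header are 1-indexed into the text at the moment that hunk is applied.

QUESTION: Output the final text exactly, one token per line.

Answer: gqss
bgc
pxu
pcp
nay
ogdsh
kpgh
wikr
ozm
vqizd
pcuyz
onlhe
tbgqe
aweh
kcwep
mqce
uolix

Derivation:
Hunk 1: at line 5 remove [ptrb,muqc] add [ogdsh,kpgh,wikr] -> 15 lines: gqss bgc pxu tonbu nay ogdsh kpgh wikr ozm vqizd pcuyz onlhe xytau mqce uolix
Hunk 2: at line 3 remove [tonbu] add [pcp] -> 15 lines: gqss bgc pxu pcp nay ogdsh kpgh wikr ozm vqizd pcuyz onlhe xytau mqce uolix
Hunk 3: at line 11 remove [xytau] add [tbgqe,aweh,kcwep] -> 17 lines: gqss bgc pxu pcp nay ogdsh kpgh wikr ozm vqizd pcuyz onlhe tbgqe aweh kcwep mqce uolix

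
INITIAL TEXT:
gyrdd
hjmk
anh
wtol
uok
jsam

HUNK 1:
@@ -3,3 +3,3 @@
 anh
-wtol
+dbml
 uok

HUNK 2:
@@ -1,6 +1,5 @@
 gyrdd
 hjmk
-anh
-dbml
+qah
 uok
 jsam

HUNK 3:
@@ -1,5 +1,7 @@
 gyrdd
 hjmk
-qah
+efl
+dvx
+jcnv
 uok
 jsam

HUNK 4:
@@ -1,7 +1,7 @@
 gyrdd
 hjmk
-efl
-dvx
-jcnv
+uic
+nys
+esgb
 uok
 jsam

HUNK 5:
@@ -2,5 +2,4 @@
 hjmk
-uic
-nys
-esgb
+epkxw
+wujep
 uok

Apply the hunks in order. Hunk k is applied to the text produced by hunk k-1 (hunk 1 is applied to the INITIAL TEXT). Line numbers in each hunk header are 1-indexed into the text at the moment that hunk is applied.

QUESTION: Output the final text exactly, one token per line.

Answer: gyrdd
hjmk
epkxw
wujep
uok
jsam

Derivation:
Hunk 1: at line 3 remove [wtol] add [dbml] -> 6 lines: gyrdd hjmk anh dbml uok jsam
Hunk 2: at line 1 remove [anh,dbml] add [qah] -> 5 lines: gyrdd hjmk qah uok jsam
Hunk 3: at line 1 remove [qah] add [efl,dvx,jcnv] -> 7 lines: gyrdd hjmk efl dvx jcnv uok jsam
Hunk 4: at line 1 remove [efl,dvx,jcnv] add [uic,nys,esgb] -> 7 lines: gyrdd hjmk uic nys esgb uok jsam
Hunk 5: at line 2 remove [uic,nys,esgb] add [epkxw,wujep] -> 6 lines: gyrdd hjmk epkxw wujep uok jsam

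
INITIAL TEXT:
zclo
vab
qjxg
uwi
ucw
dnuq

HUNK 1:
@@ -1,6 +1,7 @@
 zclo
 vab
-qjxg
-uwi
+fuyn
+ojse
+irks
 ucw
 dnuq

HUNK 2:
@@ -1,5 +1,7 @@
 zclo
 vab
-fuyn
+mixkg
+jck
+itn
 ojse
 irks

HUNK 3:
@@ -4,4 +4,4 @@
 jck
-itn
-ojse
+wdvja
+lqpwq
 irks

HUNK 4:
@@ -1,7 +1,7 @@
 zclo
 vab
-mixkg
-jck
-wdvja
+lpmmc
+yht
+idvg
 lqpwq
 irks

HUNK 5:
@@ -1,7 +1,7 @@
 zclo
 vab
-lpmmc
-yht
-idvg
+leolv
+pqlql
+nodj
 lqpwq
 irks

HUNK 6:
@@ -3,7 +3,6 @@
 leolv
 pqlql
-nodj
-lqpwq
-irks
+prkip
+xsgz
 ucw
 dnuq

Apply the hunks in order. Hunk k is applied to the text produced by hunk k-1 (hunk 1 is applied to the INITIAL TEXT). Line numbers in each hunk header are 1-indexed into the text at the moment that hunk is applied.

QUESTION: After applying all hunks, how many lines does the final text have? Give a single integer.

Hunk 1: at line 1 remove [qjxg,uwi] add [fuyn,ojse,irks] -> 7 lines: zclo vab fuyn ojse irks ucw dnuq
Hunk 2: at line 1 remove [fuyn] add [mixkg,jck,itn] -> 9 lines: zclo vab mixkg jck itn ojse irks ucw dnuq
Hunk 3: at line 4 remove [itn,ojse] add [wdvja,lqpwq] -> 9 lines: zclo vab mixkg jck wdvja lqpwq irks ucw dnuq
Hunk 4: at line 1 remove [mixkg,jck,wdvja] add [lpmmc,yht,idvg] -> 9 lines: zclo vab lpmmc yht idvg lqpwq irks ucw dnuq
Hunk 5: at line 1 remove [lpmmc,yht,idvg] add [leolv,pqlql,nodj] -> 9 lines: zclo vab leolv pqlql nodj lqpwq irks ucw dnuq
Hunk 6: at line 3 remove [nodj,lqpwq,irks] add [prkip,xsgz] -> 8 lines: zclo vab leolv pqlql prkip xsgz ucw dnuq
Final line count: 8

Answer: 8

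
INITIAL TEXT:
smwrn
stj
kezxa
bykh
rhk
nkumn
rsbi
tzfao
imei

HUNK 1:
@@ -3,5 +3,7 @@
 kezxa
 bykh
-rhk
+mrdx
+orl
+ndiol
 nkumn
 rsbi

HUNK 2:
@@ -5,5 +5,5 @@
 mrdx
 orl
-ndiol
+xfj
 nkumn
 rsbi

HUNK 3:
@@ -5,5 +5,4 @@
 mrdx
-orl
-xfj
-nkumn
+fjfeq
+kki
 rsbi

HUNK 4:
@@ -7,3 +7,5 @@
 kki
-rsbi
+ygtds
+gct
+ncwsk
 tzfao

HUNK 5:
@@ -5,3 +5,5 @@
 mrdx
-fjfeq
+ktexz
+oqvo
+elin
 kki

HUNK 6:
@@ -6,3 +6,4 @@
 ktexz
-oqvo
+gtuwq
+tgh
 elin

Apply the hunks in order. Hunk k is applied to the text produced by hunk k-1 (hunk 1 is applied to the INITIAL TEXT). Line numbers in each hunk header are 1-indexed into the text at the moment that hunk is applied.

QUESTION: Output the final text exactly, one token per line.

Answer: smwrn
stj
kezxa
bykh
mrdx
ktexz
gtuwq
tgh
elin
kki
ygtds
gct
ncwsk
tzfao
imei

Derivation:
Hunk 1: at line 3 remove [rhk] add [mrdx,orl,ndiol] -> 11 lines: smwrn stj kezxa bykh mrdx orl ndiol nkumn rsbi tzfao imei
Hunk 2: at line 5 remove [ndiol] add [xfj] -> 11 lines: smwrn stj kezxa bykh mrdx orl xfj nkumn rsbi tzfao imei
Hunk 3: at line 5 remove [orl,xfj,nkumn] add [fjfeq,kki] -> 10 lines: smwrn stj kezxa bykh mrdx fjfeq kki rsbi tzfao imei
Hunk 4: at line 7 remove [rsbi] add [ygtds,gct,ncwsk] -> 12 lines: smwrn stj kezxa bykh mrdx fjfeq kki ygtds gct ncwsk tzfao imei
Hunk 5: at line 5 remove [fjfeq] add [ktexz,oqvo,elin] -> 14 lines: smwrn stj kezxa bykh mrdx ktexz oqvo elin kki ygtds gct ncwsk tzfao imei
Hunk 6: at line 6 remove [oqvo] add [gtuwq,tgh] -> 15 lines: smwrn stj kezxa bykh mrdx ktexz gtuwq tgh elin kki ygtds gct ncwsk tzfao imei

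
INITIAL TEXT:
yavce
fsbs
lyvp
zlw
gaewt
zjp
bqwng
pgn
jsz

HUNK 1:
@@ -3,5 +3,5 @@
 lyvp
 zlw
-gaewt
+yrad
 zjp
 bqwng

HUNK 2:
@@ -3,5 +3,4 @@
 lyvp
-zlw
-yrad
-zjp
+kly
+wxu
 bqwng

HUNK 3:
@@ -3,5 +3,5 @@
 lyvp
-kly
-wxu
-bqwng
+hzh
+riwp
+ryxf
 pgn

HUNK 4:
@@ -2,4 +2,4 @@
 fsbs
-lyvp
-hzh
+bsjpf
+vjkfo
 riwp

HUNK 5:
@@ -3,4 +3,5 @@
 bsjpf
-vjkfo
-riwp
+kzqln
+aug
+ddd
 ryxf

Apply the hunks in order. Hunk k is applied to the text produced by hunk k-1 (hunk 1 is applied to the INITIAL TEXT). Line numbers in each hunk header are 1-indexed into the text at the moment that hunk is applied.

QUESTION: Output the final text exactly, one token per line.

Answer: yavce
fsbs
bsjpf
kzqln
aug
ddd
ryxf
pgn
jsz

Derivation:
Hunk 1: at line 3 remove [gaewt] add [yrad] -> 9 lines: yavce fsbs lyvp zlw yrad zjp bqwng pgn jsz
Hunk 2: at line 3 remove [zlw,yrad,zjp] add [kly,wxu] -> 8 lines: yavce fsbs lyvp kly wxu bqwng pgn jsz
Hunk 3: at line 3 remove [kly,wxu,bqwng] add [hzh,riwp,ryxf] -> 8 lines: yavce fsbs lyvp hzh riwp ryxf pgn jsz
Hunk 4: at line 2 remove [lyvp,hzh] add [bsjpf,vjkfo] -> 8 lines: yavce fsbs bsjpf vjkfo riwp ryxf pgn jsz
Hunk 5: at line 3 remove [vjkfo,riwp] add [kzqln,aug,ddd] -> 9 lines: yavce fsbs bsjpf kzqln aug ddd ryxf pgn jsz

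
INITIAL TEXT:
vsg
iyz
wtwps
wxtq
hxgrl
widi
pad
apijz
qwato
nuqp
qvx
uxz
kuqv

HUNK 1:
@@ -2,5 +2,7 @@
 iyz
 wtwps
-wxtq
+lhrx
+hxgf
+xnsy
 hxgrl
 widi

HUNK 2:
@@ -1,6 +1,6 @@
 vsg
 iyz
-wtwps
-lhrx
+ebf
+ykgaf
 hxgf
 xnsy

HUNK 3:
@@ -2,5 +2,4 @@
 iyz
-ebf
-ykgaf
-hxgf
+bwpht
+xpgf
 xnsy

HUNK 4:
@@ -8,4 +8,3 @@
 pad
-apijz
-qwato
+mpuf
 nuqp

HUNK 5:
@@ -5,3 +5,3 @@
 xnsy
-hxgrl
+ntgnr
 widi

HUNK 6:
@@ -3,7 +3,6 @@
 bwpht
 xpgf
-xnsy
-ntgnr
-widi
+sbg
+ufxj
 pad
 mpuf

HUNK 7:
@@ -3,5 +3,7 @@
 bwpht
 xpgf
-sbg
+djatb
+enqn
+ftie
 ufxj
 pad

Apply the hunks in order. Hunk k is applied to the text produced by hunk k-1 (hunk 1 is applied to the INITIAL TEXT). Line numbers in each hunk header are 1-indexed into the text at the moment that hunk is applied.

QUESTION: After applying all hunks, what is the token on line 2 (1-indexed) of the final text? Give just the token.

Answer: iyz

Derivation:
Hunk 1: at line 2 remove [wxtq] add [lhrx,hxgf,xnsy] -> 15 lines: vsg iyz wtwps lhrx hxgf xnsy hxgrl widi pad apijz qwato nuqp qvx uxz kuqv
Hunk 2: at line 1 remove [wtwps,lhrx] add [ebf,ykgaf] -> 15 lines: vsg iyz ebf ykgaf hxgf xnsy hxgrl widi pad apijz qwato nuqp qvx uxz kuqv
Hunk 3: at line 2 remove [ebf,ykgaf,hxgf] add [bwpht,xpgf] -> 14 lines: vsg iyz bwpht xpgf xnsy hxgrl widi pad apijz qwato nuqp qvx uxz kuqv
Hunk 4: at line 8 remove [apijz,qwato] add [mpuf] -> 13 lines: vsg iyz bwpht xpgf xnsy hxgrl widi pad mpuf nuqp qvx uxz kuqv
Hunk 5: at line 5 remove [hxgrl] add [ntgnr] -> 13 lines: vsg iyz bwpht xpgf xnsy ntgnr widi pad mpuf nuqp qvx uxz kuqv
Hunk 6: at line 3 remove [xnsy,ntgnr,widi] add [sbg,ufxj] -> 12 lines: vsg iyz bwpht xpgf sbg ufxj pad mpuf nuqp qvx uxz kuqv
Hunk 7: at line 3 remove [sbg] add [djatb,enqn,ftie] -> 14 lines: vsg iyz bwpht xpgf djatb enqn ftie ufxj pad mpuf nuqp qvx uxz kuqv
Final line 2: iyz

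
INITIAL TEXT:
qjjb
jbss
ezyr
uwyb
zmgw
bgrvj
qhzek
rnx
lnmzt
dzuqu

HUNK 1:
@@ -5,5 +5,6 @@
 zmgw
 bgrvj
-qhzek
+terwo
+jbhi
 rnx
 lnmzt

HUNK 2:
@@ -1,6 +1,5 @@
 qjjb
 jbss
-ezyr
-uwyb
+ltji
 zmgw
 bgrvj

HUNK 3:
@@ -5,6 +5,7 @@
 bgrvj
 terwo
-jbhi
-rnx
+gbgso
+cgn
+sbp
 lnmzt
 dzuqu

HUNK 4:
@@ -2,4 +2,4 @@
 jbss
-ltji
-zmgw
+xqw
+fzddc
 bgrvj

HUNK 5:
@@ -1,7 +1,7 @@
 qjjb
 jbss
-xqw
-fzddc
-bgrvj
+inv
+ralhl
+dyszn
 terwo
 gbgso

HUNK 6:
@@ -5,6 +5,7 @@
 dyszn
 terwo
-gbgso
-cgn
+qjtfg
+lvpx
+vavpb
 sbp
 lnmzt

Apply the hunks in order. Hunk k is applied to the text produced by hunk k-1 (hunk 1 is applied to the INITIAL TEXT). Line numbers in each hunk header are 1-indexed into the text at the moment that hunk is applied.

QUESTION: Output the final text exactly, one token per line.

Hunk 1: at line 5 remove [qhzek] add [terwo,jbhi] -> 11 lines: qjjb jbss ezyr uwyb zmgw bgrvj terwo jbhi rnx lnmzt dzuqu
Hunk 2: at line 1 remove [ezyr,uwyb] add [ltji] -> 10 lines: qjjb jbss ltji zmgw bgrvj terwo jbhi rnx lnmzt dzuqu
Hunk 3: at line 5 remove [jbhi,rnx] add [gbgso,cgn,sbp] -> 11 lines: qjjb jbss ltji zmgw bgrvj terwo gbgso cgn sbp lnmzt dzuqu
Hunk 4: at line 2 remove [ltji,zmgw] add [xqw,fzddc] -> 11 lines: qjjb jbss xqw fzddc bgrvj terwo gbgso cgn sbp lnmzt dzuqu
Hunk 5: at line 1 remove [xqw,fzddc,bgrvj] add [inv,ralhl,dyszn] -> 11 lines: qjjb jbss inv ralhl dyszn terwo gbgso cgn sbp lnmzt dzuqu
Hunk 6: at line 5 remove [gbgso,cgn] add [qjtfg,lvpx,vavpb] -> 12 lines: qjjb jbss inv ralhl dyszn terwo qjtfg lvpx vavpb sbp lnmzt dzuqu

Answer: qjjb
jbss
inv
ralhl
dyszn
terwo
qjtfg
lvpx
vavpb
sbp
lnmzt
dzuqu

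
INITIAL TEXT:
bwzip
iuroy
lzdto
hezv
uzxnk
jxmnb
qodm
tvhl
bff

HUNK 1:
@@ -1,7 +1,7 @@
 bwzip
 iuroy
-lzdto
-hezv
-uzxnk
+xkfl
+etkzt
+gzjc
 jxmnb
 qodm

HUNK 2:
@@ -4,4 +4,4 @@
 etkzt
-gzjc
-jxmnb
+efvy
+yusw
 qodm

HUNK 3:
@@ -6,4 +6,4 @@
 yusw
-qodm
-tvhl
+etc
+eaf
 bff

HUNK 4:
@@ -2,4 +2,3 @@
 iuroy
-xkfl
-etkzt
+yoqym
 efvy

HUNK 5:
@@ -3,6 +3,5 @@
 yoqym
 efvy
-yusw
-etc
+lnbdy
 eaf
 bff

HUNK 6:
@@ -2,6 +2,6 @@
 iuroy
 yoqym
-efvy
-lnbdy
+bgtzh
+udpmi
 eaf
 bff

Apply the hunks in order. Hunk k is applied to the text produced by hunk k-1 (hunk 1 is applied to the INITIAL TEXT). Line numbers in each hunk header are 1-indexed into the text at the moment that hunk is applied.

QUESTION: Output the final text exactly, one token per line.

Hunk 1: at line 1 remove [lzdto,hezv,uzxnk] add [xkfl,etkzt,gzjc] -> 9 lines: bwzip iuroy xkfl etkzt gzjc jxmnb qodm tvhl bff
Hunk 2: at line 4 remove [gzjc,jxmnb] add [efvy,yusw] -> 9 lines: bwzip iuroy xkfl etkzt efvy yusw qodm tvhl bff
Hunk 3: at line 6 remove [qodm,tvhl] add [etc,eaf] -> 9 lines: bwzip iuroy xkfl etkzt efvy yusw etc eaf bff
Hunk 4: at line 2 remove [xkfl,etkzt] add [yoqym] -> 8 lines: bwzip iuroy yoqym efvy yusw etc eaf bff
Hunk 5: at line 3 remove [yusw,etc] add [lnbdy] -> 7 lines: bwzip iuroy yoqym efvy lnbdy eaf bff
Hunk 6: at line 2 remove [efvy,lnbdy] add [bgtzh,udpmi] -> 7 lines: bwzip iuroy yoqym bgtzh udpmi eaf bff

Answer: bwzip
iuroy
yoqym
bgtzh
udpmi
eaf
bff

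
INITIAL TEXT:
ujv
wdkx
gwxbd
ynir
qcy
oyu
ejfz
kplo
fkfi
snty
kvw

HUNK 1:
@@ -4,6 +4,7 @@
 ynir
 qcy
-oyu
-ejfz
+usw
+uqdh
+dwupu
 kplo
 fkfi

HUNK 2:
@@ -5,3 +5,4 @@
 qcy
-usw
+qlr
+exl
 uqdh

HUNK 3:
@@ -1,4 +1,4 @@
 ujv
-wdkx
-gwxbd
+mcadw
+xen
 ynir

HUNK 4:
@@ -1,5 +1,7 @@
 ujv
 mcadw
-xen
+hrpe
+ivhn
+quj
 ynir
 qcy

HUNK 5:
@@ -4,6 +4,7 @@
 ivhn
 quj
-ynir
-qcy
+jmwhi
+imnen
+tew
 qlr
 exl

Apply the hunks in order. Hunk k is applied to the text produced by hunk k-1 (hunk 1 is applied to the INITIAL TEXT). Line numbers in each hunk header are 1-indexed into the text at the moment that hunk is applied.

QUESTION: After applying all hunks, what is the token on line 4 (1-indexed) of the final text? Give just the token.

Hunk 1: at line 4 remove [oyu,ejfz] add [usw,uqdh,dwupu] -> 12 lines: ujv wdkx gwxbd ynir qcy usw uqdh dwupu kplo fkfi snty kvw
Hunk 2: at line 5 remove [usw] add [qlr,exl] -> 13 lines: ujv wdkx gwxbd ynir qcy qlr exl uqdh dwupu kplo fkfi snty kvw
Hunk 3: at line 1 remove [wdkx,gwxbd] add [mcadw,xen] -> 13 lines: ujv mcadw xen ynir qcy qlr exl uqdh dwupu kplo fkfi snty kvw
Hunk 4: at line 1 remove [xen] add [hrpe,ivhn,quj] -> 15 lines: ujv mcadw hrpe ivhn quj ynir qcy qlr exl uqdh dwupu kplo fkfi snty kvw
Hunk 5: at line 4 remove [ynir,qcy] add [jmwhi,imnen,tew] -> 16 lines: ujv mcadw hrpe ivhn quj jmwhi imnen tew qlr exl uqdh dwupu kplo fkfi snty kvw
Final line 4: ivhn

Answer: ivhn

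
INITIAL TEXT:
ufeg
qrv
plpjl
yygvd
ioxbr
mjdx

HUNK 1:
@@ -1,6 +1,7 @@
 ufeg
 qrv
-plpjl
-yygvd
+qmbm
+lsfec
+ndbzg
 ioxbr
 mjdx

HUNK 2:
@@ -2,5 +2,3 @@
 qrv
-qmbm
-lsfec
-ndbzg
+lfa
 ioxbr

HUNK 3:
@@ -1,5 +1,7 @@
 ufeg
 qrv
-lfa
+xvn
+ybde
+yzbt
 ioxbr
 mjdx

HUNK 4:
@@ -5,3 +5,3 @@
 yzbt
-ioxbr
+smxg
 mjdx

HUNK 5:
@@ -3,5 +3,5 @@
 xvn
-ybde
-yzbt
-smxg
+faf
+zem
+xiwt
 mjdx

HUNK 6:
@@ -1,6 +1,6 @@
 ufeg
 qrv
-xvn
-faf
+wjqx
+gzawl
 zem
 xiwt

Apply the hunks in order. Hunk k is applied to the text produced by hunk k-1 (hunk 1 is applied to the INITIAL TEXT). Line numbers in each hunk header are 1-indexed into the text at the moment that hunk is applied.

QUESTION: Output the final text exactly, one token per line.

Hunk 1: at line 1 remove [plpjl,yygvd] add [qmbm,lsfec,ndbzg] -> 7 lines: ufeg qrv qmbm lsfec ndbzg ioxbr mjdx
Hunk 2: at line 2 remove [qmbm,lsfec,ndbzg] add [lfa] -> 5 lines: ufeg qrv lfa ioxbr mjdx
Hunk 3: at line 1 remove [lfa] add [xvn,ybde,yzbt] -> 7 lines: ufeg qrv xvn ybde yzbt ioxbr mjdx
Hunk 4: at line 5 remove [ioxbr] add [smxg] -> 7 lines: ufeg qrv xvn ybde yzbt smxg mjdx
Hunk 5: at line 3 remove [ybde,yzbt,smxg] add [faf,zem,xiwt] -> 7 lines: ufeg qrv xvn faf zem xiwt mjdx
Hunk 6: at line 1 remove [xvn,faf] add [wjqx,gzawl] -> 7 lines: ufeg qrv wjqx gzawl zem xiwt mjdx

Answer: ufeg
qrv
wjqx
gzawl
zem
xiwt
mjdx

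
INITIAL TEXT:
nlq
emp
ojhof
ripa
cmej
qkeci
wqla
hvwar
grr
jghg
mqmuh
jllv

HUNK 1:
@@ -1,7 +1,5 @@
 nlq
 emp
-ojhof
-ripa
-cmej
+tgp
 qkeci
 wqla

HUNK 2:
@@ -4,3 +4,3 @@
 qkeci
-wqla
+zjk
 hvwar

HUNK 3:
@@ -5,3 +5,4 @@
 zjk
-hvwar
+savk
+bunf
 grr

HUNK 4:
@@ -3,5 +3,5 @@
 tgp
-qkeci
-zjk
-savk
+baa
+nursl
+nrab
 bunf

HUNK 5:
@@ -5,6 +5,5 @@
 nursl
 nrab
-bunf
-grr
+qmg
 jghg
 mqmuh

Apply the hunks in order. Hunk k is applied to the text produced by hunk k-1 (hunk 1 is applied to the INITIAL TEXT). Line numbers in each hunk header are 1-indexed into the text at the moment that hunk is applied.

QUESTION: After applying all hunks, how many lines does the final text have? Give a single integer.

Answer: 10

Derivation:
Hunk 1: at line 1 remove [ojhof,ripa,cmej] add [tgp] -> 10 lines: nlq emp tgp qkeci wqla hvwar grr jghg mqmuh jllv
Hunk 2: at line 4 remove [wqla] add [zjk] -> 10 lines: nlq emp tgp qkeci zjk hvwar grr jghg mqmuh jllv
Hunk 3: at line 5 remove [hvwar] add [savk,bunf] -> 11 lines: nlq emp tgp qkeci zjk savk bunf grr jghg mqmuh jllv
Hunk 4: at line 3 remove [qkeci,zjk,savk] add [baa,nursl,nrab] -> 11 lines: nlq emp tgp baa nursl nrab bunf grr jghg mqmuh jllv
Hunk 5: at line 5 remove [bunf,grr] add [qmg] -> 10 lines: nlq emp tgp baa nursl nrab qmg jghg mqmuh jllv
Final line count: 10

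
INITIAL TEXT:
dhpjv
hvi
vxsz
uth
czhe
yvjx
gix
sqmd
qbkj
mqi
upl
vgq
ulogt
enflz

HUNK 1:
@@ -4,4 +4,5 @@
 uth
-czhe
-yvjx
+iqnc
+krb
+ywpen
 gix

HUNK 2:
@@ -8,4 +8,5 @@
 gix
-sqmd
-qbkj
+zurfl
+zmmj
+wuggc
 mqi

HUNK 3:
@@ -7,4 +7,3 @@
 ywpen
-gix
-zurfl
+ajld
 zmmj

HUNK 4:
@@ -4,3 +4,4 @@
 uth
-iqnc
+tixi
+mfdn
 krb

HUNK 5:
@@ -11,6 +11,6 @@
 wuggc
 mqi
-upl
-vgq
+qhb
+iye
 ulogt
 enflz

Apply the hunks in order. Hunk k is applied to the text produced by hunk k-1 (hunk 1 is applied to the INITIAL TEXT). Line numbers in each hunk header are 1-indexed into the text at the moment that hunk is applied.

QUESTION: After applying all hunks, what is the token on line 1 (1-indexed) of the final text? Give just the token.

Answer: dhpjv

Derivation:
Hunk 1: at line 4 remove [czhe,yvjx] add [iqnc,krb,ywpen] -> 15 lines: dhpjv hvi vxsz uth iqnc krb ywpen gix sqmd qbkj mqi upl vgq ulogt enflz
Hunk 2: at line 8 remove [sqmd,qbkj] add [zurfl,zmmj,wuggc] -> 16 lines: dhpjv hvi vxsz uth iqnc krb ywpen gix zurfl zmmj wuggc mqi upl vgq ulogt enflz
Hunk 3: at line 7 remove [gix,zurfl] add [ajld] -> 15 lines: dhpjv hvi vxsz uth iqnc krb ywpen ajld zmmj wuggc mqi upl vgq ulogt enflz
Hunk 4: at line 4 remove [iqnc] add [tixi,mfdn] -> 16 lines: dhpjv hvi vxsz uth tixi mfdn krb ywpen ajld zmmj wuggc mqi upl vgq ulogt enflz
Hunk 5: at line 11 remove [upl,vgq] add [qhb,iye] -> 16 lines: dhpjv hvi vxsz uth tixi mfdn krb ywpen ajld zmmj wuggc mqi qhb iye ulogt enflz
Final line 1: dhpjv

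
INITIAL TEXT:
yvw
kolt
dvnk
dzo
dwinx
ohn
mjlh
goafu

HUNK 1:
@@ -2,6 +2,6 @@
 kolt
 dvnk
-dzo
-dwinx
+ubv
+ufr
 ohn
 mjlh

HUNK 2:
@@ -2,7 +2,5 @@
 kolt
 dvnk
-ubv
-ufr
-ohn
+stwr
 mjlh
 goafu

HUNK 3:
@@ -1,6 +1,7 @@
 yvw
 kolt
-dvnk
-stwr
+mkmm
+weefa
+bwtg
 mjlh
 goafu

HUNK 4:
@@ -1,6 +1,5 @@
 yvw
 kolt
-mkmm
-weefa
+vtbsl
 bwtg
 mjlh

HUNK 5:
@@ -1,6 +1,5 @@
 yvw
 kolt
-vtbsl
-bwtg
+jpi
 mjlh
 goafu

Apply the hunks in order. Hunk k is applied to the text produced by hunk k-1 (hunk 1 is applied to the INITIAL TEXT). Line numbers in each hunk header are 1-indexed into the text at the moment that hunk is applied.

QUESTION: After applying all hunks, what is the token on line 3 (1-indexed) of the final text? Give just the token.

Answer: jpi

Derivation:
Hunk 1: at line 2 remove [dzo,dwinx] add [ubv,ufr] -> 8 lines: yvw kolt dvnk ubv ufr ohn mjlh goafu
Hunk 2: at line 2 remove [ubv,ufr,ohn] add [stwr] -> 6 lines: yvw kolt dvnk stwr mjlh goafu
Hunk 3: at line 1 remove [dvnk,stwr] add [mkmm,weefa,bwtg] -> 7 lines: yvw kolt mkmm weefa bwtg mjlh goafu
Hunk 4: at line 1 remove [mkmm,weefa] add [vtbsl] -> 6 lines: yvw kolt vtbsl bwtg mjlh goafu
Hunk 5: at line 1 remove [vtbsl,bwtg] add [jpi] -> 5 lines: yvw kolt jpi mjlh goafu
Final line 3: jpi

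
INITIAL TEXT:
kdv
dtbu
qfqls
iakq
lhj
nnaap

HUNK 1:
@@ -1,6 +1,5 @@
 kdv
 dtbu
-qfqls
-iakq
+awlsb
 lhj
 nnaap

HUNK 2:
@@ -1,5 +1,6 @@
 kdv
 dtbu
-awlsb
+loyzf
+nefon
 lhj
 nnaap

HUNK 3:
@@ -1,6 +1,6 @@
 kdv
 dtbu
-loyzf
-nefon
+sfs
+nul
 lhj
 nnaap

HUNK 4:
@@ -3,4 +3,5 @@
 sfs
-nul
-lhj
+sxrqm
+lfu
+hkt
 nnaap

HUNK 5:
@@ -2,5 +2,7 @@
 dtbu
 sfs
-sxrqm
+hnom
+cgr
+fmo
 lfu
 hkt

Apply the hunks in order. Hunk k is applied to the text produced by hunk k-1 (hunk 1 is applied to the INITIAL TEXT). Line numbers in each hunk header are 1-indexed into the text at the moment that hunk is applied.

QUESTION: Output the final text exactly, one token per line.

Hunk 1: at line 1 remove [qfqls,iakq] add [awlsb] -> 5 lines: kdv dtbu awlsb lhj nnaap
Hunk 2: at line 1 remove [awlsb] add [loyzf,nefon] -> 6 lines: kdv dtbu loyzf nefon lhj nnaap
Hunk 3: at line 1 remove [loyzf,nefon] add [sfs,nul] -> 6 lines: kdv dtbu sfs nul lhj nnaap
Hunk 4: at line 3 remove [nul,lhj] add [sxrqm,lfu,hkt] -> 7 lines: kdv dtbu sfs sxrqm lfu hkt nnaap
Hunk 5: at line 2 remove [sxrqm] add [hnom,cgr,fmo] -> 9 lines: kdv dtbu sfs hnom cgr fmo lfu hkt nnaap

Answer: kdv
dtbu
sfs
hnom
cgr
fmo
lfu
hkt
nnaap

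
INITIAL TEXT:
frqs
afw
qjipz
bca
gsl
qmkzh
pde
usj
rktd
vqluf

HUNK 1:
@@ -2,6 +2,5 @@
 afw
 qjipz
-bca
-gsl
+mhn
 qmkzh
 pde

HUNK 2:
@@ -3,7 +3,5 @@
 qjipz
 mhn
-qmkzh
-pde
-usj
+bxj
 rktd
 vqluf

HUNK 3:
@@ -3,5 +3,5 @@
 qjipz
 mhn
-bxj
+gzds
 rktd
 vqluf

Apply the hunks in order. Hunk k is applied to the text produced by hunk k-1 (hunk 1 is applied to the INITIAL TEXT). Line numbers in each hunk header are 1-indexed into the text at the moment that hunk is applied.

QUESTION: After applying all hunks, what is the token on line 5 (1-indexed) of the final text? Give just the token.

Hunk 1: at line 2 remove [bca,gsl] add [mhn] -> 9 lines: frqs afw qjipz mhn qmkzh pde usj rktd vqluf
Hunk 2: at line 3 remove [qmkzh,pde,usj] add [bxj] -> 7 lines: frqs afw qjipz mhn bxj rktd vqluf
Hunk 3: at line 3 remove [bxj] add [gzds] -> 7 lines: frqs afw qjipz mhn gzds rktd vqluf
Final line 5: gzds

Answer: gzds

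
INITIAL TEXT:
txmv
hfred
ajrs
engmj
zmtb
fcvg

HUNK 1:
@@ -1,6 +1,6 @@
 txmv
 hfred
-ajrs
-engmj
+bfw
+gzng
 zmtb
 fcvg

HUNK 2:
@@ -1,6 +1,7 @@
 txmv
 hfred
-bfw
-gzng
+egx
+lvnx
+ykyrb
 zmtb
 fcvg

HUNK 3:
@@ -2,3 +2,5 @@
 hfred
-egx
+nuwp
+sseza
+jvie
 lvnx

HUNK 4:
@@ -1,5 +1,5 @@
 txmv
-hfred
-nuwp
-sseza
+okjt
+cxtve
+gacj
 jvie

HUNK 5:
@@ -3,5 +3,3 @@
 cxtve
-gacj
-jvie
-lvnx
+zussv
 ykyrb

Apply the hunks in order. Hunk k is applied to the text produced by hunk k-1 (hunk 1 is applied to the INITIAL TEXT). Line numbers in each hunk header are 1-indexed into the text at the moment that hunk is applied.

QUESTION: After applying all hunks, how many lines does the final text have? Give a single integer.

Answer: 7

Derivation:
Hunk 1: at line 1 remove [ajrs,engmj] add [bfw,gzng] -> 6 lines: txmv hfred bfw gzng zmtb fcvg
Hunk 2: at line 1 remove [bfw,gzng] add [egx,lvnx,ykyrb] -> 7 lines: txmv hfred egx lvnx ykyrb zmtb fcvg
Hunk 3: at line 2 remove [egx] add [nuwp,sseza,jvie] -> 9 lines: txmv hfred nuwp sseza jvie lvnx ykyrb zmtb fcvg
Hunk 4: at line 1 remove [hfred,nuwp,sseza] add [okjt,cxtve,gacj] -> 9 lines: txmv okjt cxtve gacj jvie lvnx ykyrb zmtb fcvg
Hunk 5: at line 3 remove [gacj,jvie,lvnx] add [zussv] -> 7 lines: txmv okjt cxtve zussv ykyrb zmtb fcvg
Final line count: 7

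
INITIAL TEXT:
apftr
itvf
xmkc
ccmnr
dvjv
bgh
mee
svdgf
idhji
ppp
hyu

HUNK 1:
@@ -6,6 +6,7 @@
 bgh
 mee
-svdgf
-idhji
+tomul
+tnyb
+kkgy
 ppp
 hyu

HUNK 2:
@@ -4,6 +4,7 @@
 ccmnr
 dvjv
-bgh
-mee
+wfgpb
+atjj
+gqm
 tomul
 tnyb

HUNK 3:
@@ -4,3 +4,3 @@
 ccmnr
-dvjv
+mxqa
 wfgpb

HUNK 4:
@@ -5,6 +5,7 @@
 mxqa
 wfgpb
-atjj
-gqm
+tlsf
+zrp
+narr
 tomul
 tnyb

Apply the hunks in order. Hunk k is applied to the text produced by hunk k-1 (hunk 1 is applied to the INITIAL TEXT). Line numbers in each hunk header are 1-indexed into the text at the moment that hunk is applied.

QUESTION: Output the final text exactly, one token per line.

Hunk 1: at line 6 remove [svdgf,idhji] add [tomul,tnyb,kkgy] -> 12 lines: apftr itvf xmkc ccmnr dvjv bgh mee tomul tnyb kkgy ppp hyu
Hunk 2: at line 4 remove [bgh,mee] add [wfgpb,atjj,gqm] -> 13 lines: apftr itvf xmkc ccmnr dvjv wfgpb atjj gqm tomul tnyb kkgy ppp hyu
Hunk 3: at line 4 remove [dvjv] add [mxqa] -> 13 lines: apftr itvf xmkc ccmnr mxqa wfgpb atjj gqm tomul tnyb kkgy ppp hyu
Hunk 4: at line 5 remove [atjj,gqm] add [tlsf,zrp,narr] -> 14 lines: apftr itvf xmkc ccmnr mxqa wfgpb tlsf zrp narr tomul tnyb kkgy ppp hyu

Answer: apftr
itvf
xmkc
ccmnr
mxqa
wfgpb
tlsf
zrp
narr
tomul
tnyb
kkgy
ppp
hyu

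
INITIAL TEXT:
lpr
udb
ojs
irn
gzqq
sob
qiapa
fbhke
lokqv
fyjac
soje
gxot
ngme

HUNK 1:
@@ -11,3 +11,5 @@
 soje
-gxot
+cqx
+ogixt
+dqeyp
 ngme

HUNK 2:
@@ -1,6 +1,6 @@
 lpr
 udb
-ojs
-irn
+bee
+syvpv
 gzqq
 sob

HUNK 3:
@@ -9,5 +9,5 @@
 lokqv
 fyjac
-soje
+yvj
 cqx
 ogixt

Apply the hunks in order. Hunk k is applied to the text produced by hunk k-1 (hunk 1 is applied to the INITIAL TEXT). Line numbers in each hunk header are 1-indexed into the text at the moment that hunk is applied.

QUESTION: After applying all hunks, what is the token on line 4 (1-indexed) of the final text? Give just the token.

Hunk 1: at line 11 remove [gxot] add [cqx,ogixt,dqeyp] -> 15 lines: lpr udb ojs irn gzqq sob qiapa fbhke lokqv fyjac soje cqx ogixt dqeyp ngme
Hunk 2: at line 1 remove [ojs,irn] add [bee,syvpv] -> 15 lines: lpr udb bee syvpv gzqq sob qiapa fbhke lokqv fyjac soje cqx ogixt dqeyp ngme
Hunk 3: at line 9 remove [soje] add [yvj] -> 15 lines: lpr udb bee syvpv gzqq sob qiapa fbhke lokqv fyjac yvj cqx ogixt dqeyp ngme
Final line 4: syvpv

Answer: syvpv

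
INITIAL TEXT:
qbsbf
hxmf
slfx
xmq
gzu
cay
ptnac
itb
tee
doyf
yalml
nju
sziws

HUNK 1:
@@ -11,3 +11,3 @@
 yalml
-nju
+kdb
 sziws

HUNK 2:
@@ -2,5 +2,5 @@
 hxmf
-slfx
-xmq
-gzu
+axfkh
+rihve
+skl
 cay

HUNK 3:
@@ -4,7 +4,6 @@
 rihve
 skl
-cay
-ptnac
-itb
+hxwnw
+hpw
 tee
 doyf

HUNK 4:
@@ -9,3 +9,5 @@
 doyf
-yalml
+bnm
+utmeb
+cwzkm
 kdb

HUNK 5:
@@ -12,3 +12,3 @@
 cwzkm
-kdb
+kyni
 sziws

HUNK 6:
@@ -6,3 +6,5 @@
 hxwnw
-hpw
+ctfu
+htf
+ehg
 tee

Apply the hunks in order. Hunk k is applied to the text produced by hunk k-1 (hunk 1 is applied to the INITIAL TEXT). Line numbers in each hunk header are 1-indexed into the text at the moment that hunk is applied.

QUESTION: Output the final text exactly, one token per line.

Answer: qbsbf
hxmf
axfkh
rihve
skl
hxwnw
ctfu
htf
ehg
tee
doyf
bnm
utmeb
cwzkm
kyni
sziws

Derivation:
Hunk 1: at line 11 remove [nju] add [kdb] -> 13 lines: qbsbf hxmf slfx xmq gzu cay ptnac itb tee doyf yalml kdb sziws
Hunk 2: at line 2 remove [slfx,xmq,gzu] add [axfkh,rihve,skl] -> 13 lines: qbsbf hxmf axfkh rihve skl cay ptnac itb tee doyf yalml kdb sziws
Hunk 3: at line 4 remove [cay,ptnac,itb] add [hxwnw,hpw] -> 12 lines: qbsbf hxmf axfkh rihve skl hxwnw hpw tee doyf yalml kdb sziws
Hunk 4: at line 9 remove [yalml] add [bnm,utmeb,cwzkm] -> 14 lines: qbsbf hxmf axfkh rihve skl hxwnw hpw tee doyf bnm utmeb cwzkm kdb sziws
Hunk 5: at line 12 remove [kdb] add [kyni] -> 14 lines: qbsbf hxmf axfkh rihve skl hxwnw hpw tee doyf bnm utmeb cwzkm kyni sziws
Hunk 6: at line 6 remove [hpw] add [ctfu,htf,ehg] -> 16 lines: qbsbf hxmf axfkh rihve skl hxwnw ctfu htf ehg tee doyf bnm utmeb cwzkm kyni sziws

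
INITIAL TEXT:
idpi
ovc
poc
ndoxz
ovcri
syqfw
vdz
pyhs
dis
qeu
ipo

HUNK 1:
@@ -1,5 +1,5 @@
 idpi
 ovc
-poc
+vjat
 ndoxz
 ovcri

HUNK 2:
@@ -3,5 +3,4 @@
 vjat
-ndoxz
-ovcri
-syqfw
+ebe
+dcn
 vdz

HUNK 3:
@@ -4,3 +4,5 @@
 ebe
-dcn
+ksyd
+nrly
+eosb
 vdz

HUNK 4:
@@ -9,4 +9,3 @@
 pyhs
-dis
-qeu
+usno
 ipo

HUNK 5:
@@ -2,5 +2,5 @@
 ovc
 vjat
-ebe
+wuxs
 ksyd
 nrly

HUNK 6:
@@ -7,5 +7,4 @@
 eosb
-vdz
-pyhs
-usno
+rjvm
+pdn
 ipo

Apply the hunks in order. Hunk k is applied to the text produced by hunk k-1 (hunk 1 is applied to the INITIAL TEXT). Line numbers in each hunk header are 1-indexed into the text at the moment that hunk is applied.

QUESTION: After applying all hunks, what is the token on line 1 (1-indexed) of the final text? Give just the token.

Answer: idpi

Derivation:
Hunk 1: at line 1 remove [poc] add [vjat] -> 11 lines: idpi ovc vjat ndoxz ovcri syqfw vdz pyhs dis qeu ipo
Hunk 2: at line 3 remove [ndoxz,ovcri,syqfw] add [ebe,dcn] -> 10 lines: idpi ovc vjat ebe dcn vdz pyhs dis qeu ipo
Hunk 3: at line 4 remove [dcn] add [ksyd,nrly,eosb] -> 12 lines: idpi ovc vjat ebe ksyd nrly eosb vdz pyhs dis qeu ipo
Hunk 4: at line 9 remove [dis,qeu] add [usno] -> 11 lines: idpi ovc vjat ebe ksyd nrly eosb vdz pyhs usno ipo
Hunk 5: at line 2 remove [ebe] add [wuxs] -> 11 lines: idpi ovc vjat wuxs ksyd nrly eosb vdz pyhs usno ipo
Hunk 6: at line 7 remove [vdz,pyhs,usno] add [rjvm,pdn] -> 10 lines: idpi ovc vjat wuxs ksyd nrly eosb rjvm pdn ipo
Final line 1: idpi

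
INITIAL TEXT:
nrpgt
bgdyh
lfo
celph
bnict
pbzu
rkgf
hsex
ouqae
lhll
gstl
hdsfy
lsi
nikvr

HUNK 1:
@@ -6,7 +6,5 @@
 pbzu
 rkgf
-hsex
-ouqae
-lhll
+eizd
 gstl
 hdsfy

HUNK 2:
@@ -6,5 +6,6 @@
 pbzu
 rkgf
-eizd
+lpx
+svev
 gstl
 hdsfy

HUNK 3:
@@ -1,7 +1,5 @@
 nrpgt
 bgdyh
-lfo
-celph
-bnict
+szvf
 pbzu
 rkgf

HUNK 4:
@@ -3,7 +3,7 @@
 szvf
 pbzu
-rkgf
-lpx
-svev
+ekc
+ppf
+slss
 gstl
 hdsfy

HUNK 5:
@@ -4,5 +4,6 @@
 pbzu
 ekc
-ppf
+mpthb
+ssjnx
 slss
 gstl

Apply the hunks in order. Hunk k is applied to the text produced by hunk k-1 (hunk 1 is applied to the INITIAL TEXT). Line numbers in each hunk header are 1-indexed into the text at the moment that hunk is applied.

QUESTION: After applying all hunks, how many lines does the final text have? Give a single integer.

Hunk 1: at line 6 remove [hsex,ouqae,lhll] add [eizd] -> 12 lines: nrpgt bgdyh lfo celph bnict pbzu rkgf eizd gstl hdsfy lsi nikvr
Hunk 2: at line 6 remove [eizd] add [lpx,svev] -> 13 lines: nrpgt bgdyh lfo celph bnict pbzu rkgf lpx svev gstl hdsfy lsi nikvr
Hunk 3: at line 1 remove [lfo,celph,bnict] add [szvf] -> 11 lines: nrpgt bgdyh szvf pbzu rkgf lpx svev gstl hdsfy lsi nikvr
Hunk 4: at line 3 remove [rkgf,lpx,svev] add [ekc,ppf,slss] -> 11 lines: nrpgt bgdyh szvf pbzu ekc ppf slss gstl hdsfy lsi nikvr
Hunk 5: at line 4 remove [ppf] add [mpthb,ssjnx] -> 12 lines: nrpgt bgdyh szvf pbzu ekc mpthb ssjnx slss gstl hdsfy lsi nikvr
Final line count: 12

Answer: 12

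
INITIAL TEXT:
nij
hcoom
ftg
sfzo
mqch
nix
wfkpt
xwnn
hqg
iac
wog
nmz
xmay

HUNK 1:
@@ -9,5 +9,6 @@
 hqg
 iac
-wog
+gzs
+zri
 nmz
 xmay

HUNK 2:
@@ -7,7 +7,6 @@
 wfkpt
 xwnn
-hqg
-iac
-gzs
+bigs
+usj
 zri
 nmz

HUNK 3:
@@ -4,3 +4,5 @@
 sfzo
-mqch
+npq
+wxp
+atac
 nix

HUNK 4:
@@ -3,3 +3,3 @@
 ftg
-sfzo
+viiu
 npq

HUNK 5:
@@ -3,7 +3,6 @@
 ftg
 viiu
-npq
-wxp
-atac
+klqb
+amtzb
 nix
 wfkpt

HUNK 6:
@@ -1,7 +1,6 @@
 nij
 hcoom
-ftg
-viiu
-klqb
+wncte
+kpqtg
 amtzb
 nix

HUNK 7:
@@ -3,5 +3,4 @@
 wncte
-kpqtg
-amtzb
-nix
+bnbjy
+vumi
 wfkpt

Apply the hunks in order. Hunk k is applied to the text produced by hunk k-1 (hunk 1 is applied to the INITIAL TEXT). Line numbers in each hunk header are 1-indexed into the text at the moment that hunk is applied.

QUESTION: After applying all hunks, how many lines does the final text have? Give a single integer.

Hunk 1: at line 9 remove [wog] add [gzs,zri] -> 14 lines: nij hcoom ftg sfzo mqch nix wfkpt xwnn hqg iac gzs zri nmz xmay
Hunk 2: at line 7 remove [hqg,iac,gzs] add [bigs,usj] -> 13 lines: nij hcoom ftg sfzo mqch nix wfkpt xwnn bigs usj zri nmz xmay
Hunk 3: at line 4 remove [mqch] add [npq,wxp,atac] -> 15 lines: nij hcoom ftg sfzo npq wxp atac nix wfkpt xwnn bigs usj zri nmz xmay
Hunk 4: at line 3 remove [sfzo] add [viiu] -> 15 lines: nij hcoom ftg viiu npq wxp atac nix wfkpt xwnn bigs usj zri nmz xmay
Hunk 5: at line 3 remove [npq,wxp,atac] add [klqb,amtzb] -> 14 lines: nij hcoom ftg viiu klqb amtzb nix wfkpt xwnn bigs usj zri nmz xmay
Hunk 6: at line 1 remove [ftg,viiu,klqb] add [wncte,kpqtg] -> 13 lines: nij hcoom wncte kpqtg amtzb nix wfkpt xwnn bigs usj zri nmz xmay
Hunk 7: at line 3 remove [kpqtg,amtzb,nix] add [bnbjy,vumi] -> 12 lines: nij hcoom wncte bnbjy vumi wfkpt xwnn bigs usj zri nmz xmay
Final line count: 12

Answer: 12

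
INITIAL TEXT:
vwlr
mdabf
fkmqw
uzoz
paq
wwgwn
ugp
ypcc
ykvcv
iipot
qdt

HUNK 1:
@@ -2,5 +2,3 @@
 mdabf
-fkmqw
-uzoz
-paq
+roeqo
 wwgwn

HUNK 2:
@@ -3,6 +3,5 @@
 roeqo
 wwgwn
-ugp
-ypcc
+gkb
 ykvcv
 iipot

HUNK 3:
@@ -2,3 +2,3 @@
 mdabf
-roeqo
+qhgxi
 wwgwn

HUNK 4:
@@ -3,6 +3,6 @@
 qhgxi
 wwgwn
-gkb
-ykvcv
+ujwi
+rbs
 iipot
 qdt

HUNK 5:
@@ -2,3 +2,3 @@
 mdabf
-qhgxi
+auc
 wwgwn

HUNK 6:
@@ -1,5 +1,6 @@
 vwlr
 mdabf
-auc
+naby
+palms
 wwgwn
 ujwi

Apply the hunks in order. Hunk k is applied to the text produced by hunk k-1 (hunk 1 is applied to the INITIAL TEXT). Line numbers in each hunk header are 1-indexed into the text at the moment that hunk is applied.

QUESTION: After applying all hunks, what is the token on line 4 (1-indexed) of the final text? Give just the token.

Answer: palms

Derivation:
Hunk 1: at line 2 remove [fkmqw,uzoz,paq] add [roeqo] -> 9 lines: vwlr mdabf roeqo wwgwn ugp ypcc ykvcv iipot qdt
Hunk 2: at line 3 remove [ugp,ypcc] add [gkb] -> 8 lines: vwlr mdabf roeqo wwgwn gkb ykvcv iipot qdt
Hunk 3: at line 2 remove [roeqo] add [qhgxi] -> 8 lines: vwlr mdabf qhgxi wwgwn gkb ykvcv iipot qdt
Hunk 4: at line 3 remove [gkb,ykvcv] add [ujwi,rbs] -> 8 lines: vwlr mdabf qhgxi wwgwn ujwi rbs iipot qdt
Hunk 5: at line 2 remove [qhgxi] add [auc] -> 8 lines: vwlr mdabf auc wwgwn ujwi rbs iipot qdt
Hunk 6: at line 1 remove [auc] add [naby,palms] -> 9 lines: vwlr mdabf naby palms wwgwn ujwi rbs iipot qdt
Final line 4: palms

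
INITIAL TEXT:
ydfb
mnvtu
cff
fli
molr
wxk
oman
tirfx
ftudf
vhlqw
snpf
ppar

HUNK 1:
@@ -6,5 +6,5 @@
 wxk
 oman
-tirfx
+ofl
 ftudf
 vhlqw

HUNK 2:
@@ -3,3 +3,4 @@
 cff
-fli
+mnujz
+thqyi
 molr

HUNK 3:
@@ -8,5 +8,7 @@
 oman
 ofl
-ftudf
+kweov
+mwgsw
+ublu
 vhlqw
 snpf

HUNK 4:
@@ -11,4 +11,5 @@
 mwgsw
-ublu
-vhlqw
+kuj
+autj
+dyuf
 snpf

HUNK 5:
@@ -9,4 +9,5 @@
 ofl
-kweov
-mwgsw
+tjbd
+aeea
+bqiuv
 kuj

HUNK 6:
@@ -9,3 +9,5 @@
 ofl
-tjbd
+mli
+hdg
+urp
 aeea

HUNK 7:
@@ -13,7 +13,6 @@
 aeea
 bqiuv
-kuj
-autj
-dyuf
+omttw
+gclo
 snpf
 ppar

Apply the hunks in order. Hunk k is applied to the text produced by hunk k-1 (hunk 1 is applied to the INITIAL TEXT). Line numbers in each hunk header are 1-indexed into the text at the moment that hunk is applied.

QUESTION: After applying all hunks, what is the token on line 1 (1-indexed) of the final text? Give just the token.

Hunk 1: at line 6 remove [tirfx] add [ofl] -> 12 lines: ydfb mnvtu cff fli molr wxk oman ofl ftudf vhlqw snpf ppar
Hunk 2: at line 3 remove [fli] add [mnujz,thqyi] -> 13 lines: ydfb mnvtu cff mnujz thqyi molr wxk oman ofl ftudf vhlqw snpf ppar
Hunk 3: at line 8 remove [ftudf] add [kweov,mwgsw,ublu] -> 15 lines: ydfb mnvtu cff mnujz thqyi molr wxk oman ofl kweov mwgsw ublu vhlqw snpf ppar
Hunk 4: at line 11 remove [ublu,vhlqw] add [kuj,autj,dyuf] -> 16 lines: ydfb mnvtu cff mnujz thqyi molr wxk oman ofl kweov mwgsw kuj autj dyuf snpf ppar
Hunk 5: at line 9 remove [kweov,mwgsw] add [tjbd,aeea,bqiuv] -> 17 lines: ydfb mnvtu cff mnujz thqyi molr wxk oman ofl tjbd aeea bqiuv kuj autj dyuf snpf ppar
Hunk 6: at line 9 remove [tjbd] add [mli,hdg,urp] -> 19 lines: ydfb mnvtu cff mnujz thqyi molr wxk oman ofl mli hdg urp aeea bqiuv kuj autj dyuf snpf ppar
Hunk 7: at line 13 remove [kuj,autj,dyuf] add [omttw,gclo] -> 18 lines: ydfb mnvtu cff mnujz thqyi molr wxk oman ofl mli hdg urp aeea bqiuv omttw gclo snpf ppar
Final line 1: ydfb

Answer: ydfb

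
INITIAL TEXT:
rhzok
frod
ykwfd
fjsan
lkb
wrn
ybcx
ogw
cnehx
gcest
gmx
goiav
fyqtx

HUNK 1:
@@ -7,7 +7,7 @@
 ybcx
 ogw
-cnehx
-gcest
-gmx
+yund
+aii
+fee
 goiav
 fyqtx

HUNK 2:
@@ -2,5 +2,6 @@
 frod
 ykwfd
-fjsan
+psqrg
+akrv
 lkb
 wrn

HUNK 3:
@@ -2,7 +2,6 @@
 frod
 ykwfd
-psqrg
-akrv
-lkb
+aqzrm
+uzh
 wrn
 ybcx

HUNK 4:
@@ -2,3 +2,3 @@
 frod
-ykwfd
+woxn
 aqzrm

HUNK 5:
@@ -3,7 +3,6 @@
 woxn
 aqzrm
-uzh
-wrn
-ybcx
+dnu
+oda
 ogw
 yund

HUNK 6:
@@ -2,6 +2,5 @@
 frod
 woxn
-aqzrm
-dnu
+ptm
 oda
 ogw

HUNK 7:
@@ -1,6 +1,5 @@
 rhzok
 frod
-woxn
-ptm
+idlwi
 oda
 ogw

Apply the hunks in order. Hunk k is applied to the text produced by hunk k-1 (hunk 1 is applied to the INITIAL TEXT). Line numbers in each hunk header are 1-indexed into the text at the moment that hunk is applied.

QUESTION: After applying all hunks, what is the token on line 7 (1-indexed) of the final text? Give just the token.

Hunk 1: at line 7 remove [cnehx,gcest,gmx] add [yund,aii,fee] -> 13 lines: rhzok frod ykwfd fjsan lkb wrn ybcx ogw yund aii fee goiav fyqtx
Hunk 2: at line 2 remove [fjsan] add [psqrg,akrv] -> 14 lines: rhzok frod ykwfd psqrg akrv lkb wrn ybcx ogw yund aii fee goiav fyqtx
Hunk 3: at line 2 remove [psqrg,akrv,lkb] add [aqzrm,uzh] -> 13 lines: rhzok frod ykwfd aqzrm uzh wrn ybcx ogw yund aii fee goiav fyqtx
Hunk 4: at line 2 remove [ykwfd] add [woxn] -> 13 lines: rhzok frod woxn aqzrm uzh wrn ybcx ogw yund aii fee goiav fyqtx
Hunk 5: at line 3 remove [uzh,wrn,ybcx] add [dnu,oda] -> 12 lines: rhzok frod woxn aqzrm dnu oda ogw yund aii fee goiav fyqtx
Hunk 6: at line 2 remove [aqzrm,dnu] add [ptm] -> 11 lines: rhzok frod woxn ptm oda ogw yund aii fee goiav fyqtx
Hunk 7: at line 1 remove [woxn,ptm] add [idlwi] -> 10 lines: rhzok frod idlwi oda ogw yund aii fee goiav fyqtx
Final line 7: aii

Answer: aii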